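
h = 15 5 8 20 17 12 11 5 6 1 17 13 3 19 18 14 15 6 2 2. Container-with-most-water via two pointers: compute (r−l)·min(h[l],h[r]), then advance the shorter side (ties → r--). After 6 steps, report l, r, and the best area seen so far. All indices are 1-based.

l=2, r=15, best area=240

l=1 r=20: min(15,2)*19=38 best=38 *, r--
l=1 r=19: min(15,2)*18=36 best=38, r--
l=1 r=18: min(15,6)*17=102 best=102 *, r--
l=1 r=17: min(15,15)*16=240 best=240 *, r--
l=1 r=16: min(15,14)*15=210 best=240, r--
l=1 r=15: min(15,18)*14=210 best=240, l++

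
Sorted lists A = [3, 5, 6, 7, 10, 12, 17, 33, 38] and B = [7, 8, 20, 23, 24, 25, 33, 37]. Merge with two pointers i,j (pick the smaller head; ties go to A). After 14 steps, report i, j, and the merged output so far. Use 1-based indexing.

i=1 j=1: A[i]=3<=B[j]=7 take 3, i++
i=2 j=1: A[i]=5<=B[j]=7 take 5, i++
i=3 j=1: A[i]=6<=B[j]=7 take 6, i++
i=4 j=1: A[i]=7<=B[j]=7 take 7, i++
i=5 j=1: A[i]=10>B[j]=7 take 7, j++
i=5 j=2: A[i]=10>B[j]=8 take 8, j++
i=5 j=3: A[i]=10<=B[j]=20 take 10, i++
i=6 j=3: A[i]=12<=B[j]=20 take 12, i++
i=7 j=3: A[i]=17<=B[j]=20 take 17, i++
i=8 j=3: A[i]=33>B[j]=20 take 20, j++
i=8 j=4: A[i]=33>B[j]=23 take 23, j++
i=8 j=5: A[i]=33>B[j]=24 take 24, j++
i=8 j=6: A[i]=33>B[j]=25 take 25, j++
i=8 j=7: A[i]=33<=B[j]=33 take 33, i++

i=9, j=7, merged so far=[3, 5, 6, 7, 7, 8, 10, 12, 17, 20, 23, 24, 25, 33]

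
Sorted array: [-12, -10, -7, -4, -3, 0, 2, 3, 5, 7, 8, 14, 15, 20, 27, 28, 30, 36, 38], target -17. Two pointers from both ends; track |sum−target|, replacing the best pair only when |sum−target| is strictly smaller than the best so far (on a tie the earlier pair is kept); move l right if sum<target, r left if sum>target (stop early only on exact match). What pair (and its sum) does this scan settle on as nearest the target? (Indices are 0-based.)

pair (-10, -7) with sum -17 (|Δ|=0)

l=0 r=18: -12+38=26 d=43 *, r--
l=0 r=17: -12+36=24 d=41 *, r--
l=0 r=16: -12+30=18 d=35 *, r--
l=0 r=15: -12+28=16 d=33 *, r--
l=0 r=14: -12+27=15 d=32 *, r--
l=0 r=13: -12+20=8 d=25 *, r--
l=0 r=12: -12+15=3 d=20 *, r--
l=0 r=11: -12+14=2 d=19 *, r--
l=0 r=10: -12+8=-4 d=13 *, r--
l=0 r=9: -12+7=-5 d=12 *, r--
l=0 r=8: -12+5=-7 d=10 *, r--
l=0 r=7: -12+3=-9 d=8 *, r--
l=0 r=6: -12+2=-10 d=7 *, r--
l=0 r=5: -12+0=-12 d=5 *, r--
l=0 r=4: -12+-3=-15 d=2 *, r--
l=0 r=3: -12+-4=-16 d=1 *, r--
l=0 r=2: -12+-7=-19 d=2, l++
l=1 r=2: -10+-7=-17 d=0 *, stop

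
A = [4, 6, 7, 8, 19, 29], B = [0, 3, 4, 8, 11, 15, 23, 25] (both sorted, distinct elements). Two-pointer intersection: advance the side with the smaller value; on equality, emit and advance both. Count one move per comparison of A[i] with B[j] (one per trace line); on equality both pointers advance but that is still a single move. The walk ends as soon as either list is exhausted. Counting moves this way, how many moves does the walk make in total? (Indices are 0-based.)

[i=0,j=0] 4>0 → j++
[i=0,j=1] 4>3 → j++
[i=0,j=2] 4==4 emit → i++,j++
[i=1,j=3] 6<8 → i++
[i=2,j=3] 7<8 → i++
[i=3,j=3] 8==8 emit → i++,j++
[i=4,j=4] 19>11 → j++
[i=4,j=5] 19>15 → j++
[i=4,j=6] 19<23 → i++
[i=5,j=6] 29>23 → j++
[i=5,j=7] 29>25 → j++

11 moves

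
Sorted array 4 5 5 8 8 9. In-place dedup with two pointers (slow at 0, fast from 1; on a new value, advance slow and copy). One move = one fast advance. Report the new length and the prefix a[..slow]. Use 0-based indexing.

length 4; prefix = [4, 5, 8, 9]

(s=0,f=1) a[fast]=5≠a[slow]=4 write a[1]=5 → slow++,fast++
(s=1,f=2) a[fast]=5=a[slow] dup → fast++
(s=1,f=3) a[fast]=8≠a[slow]=5 write a[2]=8 → slow++,fast++
(s=2,f=4) a[fast]=8=a[slow] dup → fast++
(s=2,f=5) a[fast]=9≠a[slow]=8 write a[3]=9 → slow++,fast++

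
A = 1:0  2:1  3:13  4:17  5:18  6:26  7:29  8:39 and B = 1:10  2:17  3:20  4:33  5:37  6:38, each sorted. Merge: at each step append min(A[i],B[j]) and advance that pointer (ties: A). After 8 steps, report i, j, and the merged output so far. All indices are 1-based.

i=6, j=4, merged so far=[0, 1, 10, 13, 17, 17, 18, 20]

i=1 j=1: A[i]=0<=B[j]=10 take 0, i++
i=2 j=1: A[i]=1<=B[j]=10 take 1, i++
i=3 j=1: A[i]=13>B[j]=10 take 10, j++
i=3 j=2: A[i]=13<=B[j]=17 take 13, i++
i=4 j=2: A[i]=17<=B[j]=17 take 17, i++
i=5 j=2: A[i]=18>B[j]=17 take 17, j++
i=5 j=3: A[i]=18<=B[j]=20 take 18, i++
i=6 j=3: A[i]=26>B[j]=20 take 20, j++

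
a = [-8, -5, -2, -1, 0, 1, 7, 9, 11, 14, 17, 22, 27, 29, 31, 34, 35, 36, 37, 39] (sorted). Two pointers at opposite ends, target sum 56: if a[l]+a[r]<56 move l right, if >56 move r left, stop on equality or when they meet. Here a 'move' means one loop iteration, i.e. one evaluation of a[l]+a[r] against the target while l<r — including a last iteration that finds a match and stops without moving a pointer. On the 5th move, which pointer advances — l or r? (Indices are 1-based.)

l

[1,20] -8+39=31 <56 → l++
[2,20] -5+39=34 <56 → l++
[3,20] -2+39=37 <56 → l++
[4,20] -1+39=38 <56 → l++
[5,20] 0+39=39 <56 → l++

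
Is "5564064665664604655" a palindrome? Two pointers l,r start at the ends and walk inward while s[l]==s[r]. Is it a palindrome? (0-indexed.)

[0,18] '5'=='5' → l++,r--
[1,17] '5'=='5' → l++,r--
[2,16] '6'=='6' → l++,r--
[3,15] '4'=='4' → l++,r--
[4,14] '0'=='0' → l++,r--
[5,13] '6'=='6' → l++,r--
[6,12] '4'=='4' → l++,r--
[7,11] '6'=='6' → l++,r--
[8,10] '6'=='6' → l++,r--

palindrome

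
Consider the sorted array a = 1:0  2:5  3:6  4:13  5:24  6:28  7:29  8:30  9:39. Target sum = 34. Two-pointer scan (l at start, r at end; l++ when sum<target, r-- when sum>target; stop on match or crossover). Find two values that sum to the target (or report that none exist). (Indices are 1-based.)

l=1 r=9: 0+39=39 >34, r--
l=1 r=8: 0+30=30 <34, l++
l=2 r=8: 5+30=35 >34, r--
l=2 r=7: 5+29=34, found

(5, 29)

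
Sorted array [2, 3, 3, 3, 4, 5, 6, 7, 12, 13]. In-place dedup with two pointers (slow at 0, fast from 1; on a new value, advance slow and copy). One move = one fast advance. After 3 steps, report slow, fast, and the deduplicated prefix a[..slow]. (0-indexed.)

slow=1, fast=4, prefix=[2, 3]

slow=0 fast=1: a[fast]=3≠a[slow]=2 write a[1]=3, slow++,fast++
slow=1 fast=2: a[fast]=3=a[slow] dup, fast++
slow=1 fast=3: a[fast]=3=a[slow] dup, fast++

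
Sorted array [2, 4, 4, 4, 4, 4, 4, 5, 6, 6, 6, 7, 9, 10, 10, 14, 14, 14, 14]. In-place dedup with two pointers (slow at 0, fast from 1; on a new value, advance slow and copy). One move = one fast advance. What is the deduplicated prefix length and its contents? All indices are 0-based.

slow=0 fast=1: a[fast]=4≠a[slow]=2 write a[1]=4, slow++,fast++
slow=1 fast=2: a[fast]=4=a[slow] dup, fast++
slow=1 fast=3: a[fast]=4=a[slow] dup, fast++
slow=1 fast=4: a[fast]=4=a[slow] dup, fast++
slow=1 fast=5: a[fast]=4=a[slow] dup, fast++
slow=1 fast=6: a[fast]=4=a[slow] dup, fast++
slow=1 fast=7: a[fast]=5≠a[slow]=4 write a[2]=5, slow++,fast++
slow=2 fast=8: a[fast]=6≠a[slow]=5 write a[3]=6, slow++,fast++
slow=3 fast=9: a[fast]=6=a[slow] dup, fast++
slow=3 fast=10: a[fast]=6=a[slow] dup, fast++
slow=3 fast=11: a[fast]=7≠a[slow]=6 write a[4]=7, slow++,fast++
slow=4 fast=12: a[fast]=9≠a[slow]=7 write a[5]=9, slow++,fast++
slow=5 fast=13: a[fast]=10≠a[slow]=9 write a[6]=10, slow++,fast++
slow=6 fast=14: a[fast]=10=a[slow] dup, fast++
slow=6 fast=15: a[fast]=14≠a[slow]=10 write a[7]=14, slow++,fast++
slow=7 fast=16: a[fast]=14=a[slow] dup, fast++
slow=7 fast=17: a[fast]=14=a[slow] dup, fast++
slow=7 fast=18: a[fast]=14=a[slow] dup, fast++

length 8; prefix = [2, 4, 5, 6, 7, 9, 10, 14]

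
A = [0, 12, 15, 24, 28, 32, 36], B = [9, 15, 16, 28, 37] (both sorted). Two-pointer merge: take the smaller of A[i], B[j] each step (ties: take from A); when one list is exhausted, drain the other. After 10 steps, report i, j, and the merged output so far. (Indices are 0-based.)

[i=0,j=0] A[i]=0<=B[j]=9 take 0 → i++
[i=1,j=0] A[i]=12>B[j]=9 take 9 → j++
[i=1,j=1] A[i]=12<=B[j]=15 take 12 → i++
[i=2,j=1] A[i]=15<=B[j]=15 take 15 → i++
[i=3,j=1] A[i]=24>B[j]=15 take 15 → j++
[i=3,j=2] A[i]=24>B[j]=16 take 16 → j++
[i=3,j=3] A[i]=24<=B[j]=28 take 24 → i++
[i=4,j=3] A[i]=28<=B[j]=28 take 28 → i++
[i=5,j=3] A[i]=32>B[j]=28 take 28 → j++
[i=5,j=4] A[i]=32<=B[j]=37 take 32 → i++

i=6, j=4, merged so far=[0, 9, 12, 15, 15, 16, 24, 28, 28, 32]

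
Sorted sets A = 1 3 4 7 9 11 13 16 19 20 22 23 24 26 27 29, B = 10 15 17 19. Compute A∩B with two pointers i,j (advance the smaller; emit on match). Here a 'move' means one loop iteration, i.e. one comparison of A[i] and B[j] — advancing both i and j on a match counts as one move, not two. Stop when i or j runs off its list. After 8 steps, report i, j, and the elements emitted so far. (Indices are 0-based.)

i=7, j=1, emitted=[]

[i=0,j=0] 1<10 → i++
[i=1,j=0] 3<10 → i++
[i=2,j=0] 4<10 → i++
[i=3,j=0] 7<10 → i++
[i=4,j=0] 9<10 → i++
[i=5,j=0] 11>10 → j++
[i=5,j=1] 11<15 → i++
[i=6,j=1] 13<15 → i++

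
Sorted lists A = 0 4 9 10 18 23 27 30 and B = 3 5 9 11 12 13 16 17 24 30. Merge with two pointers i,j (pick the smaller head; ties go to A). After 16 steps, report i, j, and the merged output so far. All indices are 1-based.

i=8, j=10, merged so far=[0, 3, 4, 5, 9, 9, 10, 11, 12, 13, 16, 17, 18, 23, 24, 27]

i=1 j=1: A[i]=0<=B[j]=3 take 0, i++
i=2 j=1: A[i]=4>B[j]=3 take 3, j++
i=2 j=2: A[i]=4<=B[j]=5 take 4, i++
i=3 j=2: A[i]=9>B[j]=5 take 5, j++
i=3 j=3: A[i]=9<=B[j]=9 take 9, i++
i=4 j=3: A[i]=10>B[j]=9 take 9, j++
i=4 j=4: A[i]=10<=B[j]=11 take 10, i++
i=5 j=4: A[i]=18>B[j]=11 take 11, j++
i=5 j=5: A[i]=18>B[j]=12 take 12, j++
i=5 j=6: A[i]=18>B[j]=13 take 13, j++
i=5 j=7: A[i]=18>B[j]=16 take 16, j++
i=5 j=8: A[i]=18>B[j]=17 take 17, j++
i=5 j=9: A[i]=18<=B[j]=24 take 18, i++
i=6 j=9: A[i]=23<=B[j]=24 take 23, i++
i=7 j=9: A[i]=27>B[j]=24 take 24, j++
i=7 j=10: A[i]=27<=B[j]=30 take 27, i++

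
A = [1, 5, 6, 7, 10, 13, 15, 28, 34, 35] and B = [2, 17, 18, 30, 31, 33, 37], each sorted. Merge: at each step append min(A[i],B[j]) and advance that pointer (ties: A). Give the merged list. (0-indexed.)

[i=0,j=0] A[i]=1<=B[j]=2 take 1 → i++
[i=1,j=0] A[i]=5>B[j]=2 take 2 → j++
[i=1,j=1] A[i]=5<=B[j]=17 take 5 → i++
[i=2,j=1] A[i]=6<=B[j]=17 take 6 → i++
[i=3,j=1] A[i]=7<=B[j]=17 take 7 → i++
[i=4,j=1] A[i]=10<=B[j]=17 take 10 → i++
[i=5,j=1] A[i]=13<=B[j]=17 take 13 → i++
[i=6,j=1] A[i]=15<=B[j]=17 take 15 → i++
[i=7,j=1] A[i]=28>B[j]=17 take 17 → j++
[i=7,j=2] A[i]=28>B[j]=18 take 18 → j++
[i=7,j=3] A[i]=28<=B[j]=30 take 28 → i++
[i=8,j=3] A[i]=34>B[j]=30 take 30 → j++
[i=8,j=4] A[i]=34>B[j]=31 take 31 → j++
[i=8,j=5] A[i]=34>B[j]=33 take 33 → j++
[i=8,j=6] A[i]=34<=B[j]=37 take 34 → i++
[i=9,j=6] A[i]=35<=B[j]=37 take 35 → i++
[i=10,j=6] A done, take B[j]=37 → j++

[1, 2, 5, 6, 7, 10, 13, 15, 17, 18, 28, 30, 31, 33, 34, 35, 37]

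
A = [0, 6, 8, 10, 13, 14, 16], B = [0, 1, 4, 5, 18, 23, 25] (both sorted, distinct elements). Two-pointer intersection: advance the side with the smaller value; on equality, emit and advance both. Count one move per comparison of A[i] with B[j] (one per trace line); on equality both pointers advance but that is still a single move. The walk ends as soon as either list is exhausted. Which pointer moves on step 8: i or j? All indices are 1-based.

i

i=1 j=1: 0==0 emit, i++,j++
i=2 j=2: 6>1, j++
i=2 j=3: 6>4, j++
i=2 j=4: 6>5, j++
i=2 j=5: 6<18, i++
i=3 j=5: 8<18, i++
i=4 j=5: 10<18, i++
i=5 j=5: 13<18, i++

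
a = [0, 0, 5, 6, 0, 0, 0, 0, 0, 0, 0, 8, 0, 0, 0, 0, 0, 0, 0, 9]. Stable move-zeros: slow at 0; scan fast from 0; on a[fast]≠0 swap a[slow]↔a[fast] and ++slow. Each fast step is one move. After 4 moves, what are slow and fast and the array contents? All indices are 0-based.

slow=0 fast=0: a[fast]=0, fast++
slow=0 fast=1: a[fast]=0, fast++
slow=0 fast=2: a[fast]=5≠0 swap→a[0]=5, slow++,fast++
slow=1 fast=3: a[fast]=6≠0 swap→a[1]=6, slow++,fast++

slow=2, fast=4, a=[5, 6, 0, 0, 0, 0, 0, 0, 0, 0, 0, 8, 0, 0, 0, 0, 0, 0, 0, 9]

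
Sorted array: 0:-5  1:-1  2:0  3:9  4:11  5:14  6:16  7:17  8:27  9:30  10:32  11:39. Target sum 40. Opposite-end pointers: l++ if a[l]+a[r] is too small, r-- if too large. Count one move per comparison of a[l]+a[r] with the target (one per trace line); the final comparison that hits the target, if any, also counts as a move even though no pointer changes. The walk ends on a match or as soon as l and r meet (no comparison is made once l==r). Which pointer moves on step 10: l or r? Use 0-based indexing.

l

l=0 r=11: -5+39=34 <40, l++
l=1 r=11: -1+39=38 <40, l++
l=2 r=11: 0+39=39 <40, l++
l=3 r=11: 9+39=48 >40, r--
l=3 r=10: 9+32=41 >40, r--
l=3 r=9: 9+30=39 <40, l++
l=4 r=9: 11+30=41 >40, r--
l=4 r=8: 11+27=38 <40, l++
l=5 r=8: 14+27=41 >40, r--
l=5 r=7: 14+17=31 <40, l++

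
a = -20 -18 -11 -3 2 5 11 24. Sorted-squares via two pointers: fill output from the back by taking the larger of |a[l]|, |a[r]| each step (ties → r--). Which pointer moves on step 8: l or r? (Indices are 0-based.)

r

[0,7] |-20|<=|24| out[7]=576 → r--
[0,6] |-20|>|11| out[6]=400 → l++
[1,6] |-18|>|11| out[5]=324 → l++
[2,6] |-11|<=|11| out[4]=121 → r--
[2,5] |-11|>|5| out[3]=121 → l++
[3,5] |-3|<=|5| out[2]=25 → r--
[3,4] |-3|>|2| out[1]=9 → l++
[4,4] |2|<=|2| out[0]=4 → r--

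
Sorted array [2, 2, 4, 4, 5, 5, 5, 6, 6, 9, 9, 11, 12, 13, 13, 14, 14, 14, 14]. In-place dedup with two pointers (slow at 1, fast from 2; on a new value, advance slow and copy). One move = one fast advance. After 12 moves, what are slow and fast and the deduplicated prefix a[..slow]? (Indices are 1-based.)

slow=7, fast=14, prefix=[2, 4, 5, 6, 9, 11, 12]

slow=1 fast=2: a[fast]=2=a[slow] dup, fast++
slow=1 fast=3: a[fast]=4≠a[slow]=2 write a[2]=4, slow++,fast++
slow=2 fast=4: a[fast]=4=a[slow] dup, fast++
slow=2 fast=5: a[fast]=5≠a[slow]=4 write a[3]=5, slow++,fast++
slow=3 fast=6: a[fast]=5=a[slow] dup, fast++
slow=3 fast=7: a[fast]=5=a[slow] dup, fast++
slow=3 fast=8: a[fast]=6≠a[slow]=5 write a[4]=6, slow++,fast++
slow=4 fast=9: a[fast]=6=a[slow] dup, fast++
slow=4 fast=10: a[fast]=9≠a[slow]=6 write a[5]=9, slow++,fast++
slow=5 fast=11: a[fast]=9=a[slow] dup, fast++
slow=5 fast=12: a[fast]=11≠a[slow]=9 write a[6]=11, slow++,fast++
slow=6 fast=13: a[fast]=12≠a[slow]=11 write a[7]=12, slow++,fast++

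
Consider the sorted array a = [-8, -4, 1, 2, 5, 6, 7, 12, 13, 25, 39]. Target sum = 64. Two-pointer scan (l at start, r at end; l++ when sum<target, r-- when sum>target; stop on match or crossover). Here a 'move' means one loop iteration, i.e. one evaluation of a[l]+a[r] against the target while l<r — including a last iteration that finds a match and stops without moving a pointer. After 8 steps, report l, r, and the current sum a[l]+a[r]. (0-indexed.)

l=8, r=10, sum=52

l=0 r=10: -8+39=31 <64, l++
l=1 r=10: -4+39=35 <64, l++
l=2 r=10: 1+39=40 <64, l++
l=3 r=10: 2+39=41 <64, l++
l=4 r=10: 5+39=44 <64, l++
l=5 r=10: 6+39=45 <64, l++
l=6 r=10: 7+39=46 <64, l++
l=7 r=10: 12+39=51 <64, l++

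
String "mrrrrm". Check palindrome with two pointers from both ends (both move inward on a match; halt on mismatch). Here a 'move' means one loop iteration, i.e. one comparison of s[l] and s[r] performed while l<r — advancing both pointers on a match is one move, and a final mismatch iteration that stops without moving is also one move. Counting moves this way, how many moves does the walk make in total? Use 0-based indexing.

l=0 r=5: 'm'=='m', l++,r--
l=1 r=4: 'r'=='r', l++,r--
l=2 r=3: 'r'=='r', l++,r--

3 moves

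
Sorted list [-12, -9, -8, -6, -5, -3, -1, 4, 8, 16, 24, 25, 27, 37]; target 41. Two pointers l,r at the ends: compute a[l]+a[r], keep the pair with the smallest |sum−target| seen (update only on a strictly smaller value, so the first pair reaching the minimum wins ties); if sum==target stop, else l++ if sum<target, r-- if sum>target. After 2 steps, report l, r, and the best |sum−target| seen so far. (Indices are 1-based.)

l=3, r=14, best |Δ|=13

l=1 r=14: -12+37=25 d=16 *, l++
l=2 r=14: -9+37=28 d=13 *, l++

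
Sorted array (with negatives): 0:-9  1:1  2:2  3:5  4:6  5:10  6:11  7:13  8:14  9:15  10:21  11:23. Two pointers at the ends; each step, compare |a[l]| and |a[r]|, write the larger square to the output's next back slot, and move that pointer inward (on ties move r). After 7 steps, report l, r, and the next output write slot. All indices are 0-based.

l=0, r=4, next write slot=4

l=0 r=11: |-9|<=|23| out[11]=529, r--
l=0 r=10: |-9|<=|21| out[10]=441, r--
l=0 r=9: |-9|<=|15| out[9]=225, r--
l=0 r=8: |-9|<=|14| out[8]=196, r--
l=0 r=7: |-9|<=|13| out[7]=169, r--
l=0 r=6: |-9|<=|11| out[6]=121, r--
l=0 r=5: |-9|<=|10| out[5]=100, r--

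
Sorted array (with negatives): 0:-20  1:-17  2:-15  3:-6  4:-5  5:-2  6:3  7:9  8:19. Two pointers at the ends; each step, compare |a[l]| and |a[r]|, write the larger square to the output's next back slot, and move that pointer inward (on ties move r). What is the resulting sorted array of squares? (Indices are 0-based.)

[0,8] |-20|>|19| out[8]=400 → l++
[1,8] |-17|<=|19| out[7]=361 → r--
[1,7] |-17|>|9| out[6]=289 → l++
[2,7] |-15|>|9| out[5]=225 → l++
[3,7] |-6|<=|9| out[4]=81 → r--
[3,6] |-6|>|3| out[3]=36 → l++
[4,6] |-5|>|3| out[2]=25 → l++
[5,6] |-2|<=|3| out[1]=9 → r--
[5,5] |-2|<=|-2| out[0]=4 → r--

[4, 9, 25, 36, 81, 225, 289, 361, 400]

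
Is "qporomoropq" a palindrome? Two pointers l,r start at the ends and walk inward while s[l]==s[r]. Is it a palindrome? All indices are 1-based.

palindrome

[1,11] 'q'=='q' → l++,r--
[2,10] 'p'=='p' → l++,r--
[3,9] 'o'=='o' → l++,r--
[4,8] 'r'=='r' → l++,r--
[5,7] 'o'=='o' → l++,r--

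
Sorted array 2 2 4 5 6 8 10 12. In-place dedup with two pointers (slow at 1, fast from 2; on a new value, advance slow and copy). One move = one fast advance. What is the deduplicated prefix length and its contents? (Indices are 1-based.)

length 7; prefix = [2, 4, 5, 6, 8, 10, 12]

(s=1,f=2) a[fast]=2=a[slow] dup → fast++
(s=1,f=3) a[fast]=4≠a[slow]=2 write a[2]=4 → slow++,fast++
(s=2,f=4) a[fast]=5≠a[slow]=4 write a[3]=5 → slow++,fast++
(s=3,f=5) a[fast]=6≠a[slow]=5 write a[4]=6 → slow++,fast++
(s=4,f=6) a[fast]=8≠a[slow]=6 write a[5]=8 → slow++,fast++
(s=5,f=7) a[fast]=10≠a[slow]=8 write a[6]=10 → slow++,fast++
(s=6,f=8) a[fast]=12≠a[slow]=10 write a[7]=12 → slow++,fast++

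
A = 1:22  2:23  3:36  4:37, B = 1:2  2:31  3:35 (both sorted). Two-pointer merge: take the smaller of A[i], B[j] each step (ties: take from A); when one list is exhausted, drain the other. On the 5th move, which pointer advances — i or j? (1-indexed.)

j

i=1 j=1: A[i]=22>B[j]=2 take 2, j++
i=1 j=2: A[i]=22<=B[j]=31 take 22, i++
i=2 j=2: A[i]=23<=B[j]=31 take 23, i++
i=3 j=2: A[i]=36>B[j]=31 take 31, j++
i=3 j=3: A[i]=36>B[j]=35 take 35, j++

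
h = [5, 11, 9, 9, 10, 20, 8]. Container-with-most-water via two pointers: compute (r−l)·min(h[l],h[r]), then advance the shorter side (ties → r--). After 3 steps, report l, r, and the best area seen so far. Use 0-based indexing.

l=2, r=5, best area=44

[0,6] min(5,8)*6=30 best=30 * → l++
[1,6] min(11,8)*5=40 best=40 * → r--
[1,5] min(11,20)*4=44 best=44 * → l++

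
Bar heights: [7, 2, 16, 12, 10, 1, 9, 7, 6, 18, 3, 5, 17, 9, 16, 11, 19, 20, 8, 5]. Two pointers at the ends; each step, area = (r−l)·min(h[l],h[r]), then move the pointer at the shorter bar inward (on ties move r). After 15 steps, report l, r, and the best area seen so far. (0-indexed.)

[0,19] min(7,5)*19=95 best=95 * → r--
[0,18] min(7,8)*18=126 best=126 * → l++
[1,18] min(2,8)*17=34 best=126 → l++
[2,18] min(16,8)*16=128 best=128 * → r--
[2,17] min(16,20)*15=240 best=240 * → l++
[3,17] min(12,20)*14=168 best=240 → l++
[4,17] min(10,20)*13=130 best=240 → l++
[5,17] min(1,20)*12=12 best=240 → l++
[6,17] min(9,20)*11=99 best=240 → l++
[7,17] min(7,20)*10=70 best=240 → l++
[8,17] min(6,20)*9=54 best=240 → l++
[9,17] min(18,20)*8=144 best=240 → l++
[10,17] min(3,20)*7=21 best=240 → l++
[11,17] min(5,20)*6=30 best=240 → l++
[12,17] min(17,20)*5=85 best=240 → l++

l=13, r=17, best area=240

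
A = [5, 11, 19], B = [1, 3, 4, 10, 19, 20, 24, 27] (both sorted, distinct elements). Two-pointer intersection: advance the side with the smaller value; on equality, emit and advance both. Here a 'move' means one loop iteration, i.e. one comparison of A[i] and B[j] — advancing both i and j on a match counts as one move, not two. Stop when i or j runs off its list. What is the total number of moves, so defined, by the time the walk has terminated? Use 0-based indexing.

7 moves

[i=0,j=0] 5>1 → j++
[i=0,j=1] 5>3 → j++
[i=0,j=2] 5>4 → j++
[i=0,j=3] 5<10 → i++
[i=1,j=3] 11>10 → j++
[i=1,j=4] 11<19 → i++
[i=2,j=4] 19==19 emit → i++,j++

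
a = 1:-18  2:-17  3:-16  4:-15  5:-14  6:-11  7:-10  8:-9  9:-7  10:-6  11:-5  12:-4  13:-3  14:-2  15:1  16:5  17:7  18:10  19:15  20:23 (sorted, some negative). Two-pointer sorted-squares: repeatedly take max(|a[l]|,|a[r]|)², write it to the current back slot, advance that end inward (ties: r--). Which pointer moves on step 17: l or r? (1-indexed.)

l

l=1 r=20: |-18|<=|23| out[20]=529, r--
l=1 r=19: |-18|>|15| out[19]=324, l++
l=2 r=19: |-17|>|15| out[18]=289, l++
l=3 r=19: |-16|>|15| out[17]=256, l++
l=4 r=19: |-15|<=|15| out[16]=225, r--
l=4 r=18: |-15|>|10| out[15]=225, l++
l=5 r=18: |-14|>|10| out[14]=196, l++
l=6 r=18: |-11|>|10| out[13]=121, l++
l=7 r=18: |-10|<=|10| out[12]=100, r--
l=7 r=17: |-10|>|7| out[11]=100, l++
l=8 r=17: |-9|>|7| out[10]=81, l++
l=9 r=17: |-7|<=|7| out[9]=49, r--
l=9 r=16: |-7|>|5| out[8]=49, l++
l=10 r=16: |-6|>|5| out[7]=36, l++
l=11 r=16: |-5|<=|5| out[6]=25, r--
l=11 r=15: |-5|>|1| out[5]=25, l++
l=12 r=15: |-4|>|1| out[4]=16, l++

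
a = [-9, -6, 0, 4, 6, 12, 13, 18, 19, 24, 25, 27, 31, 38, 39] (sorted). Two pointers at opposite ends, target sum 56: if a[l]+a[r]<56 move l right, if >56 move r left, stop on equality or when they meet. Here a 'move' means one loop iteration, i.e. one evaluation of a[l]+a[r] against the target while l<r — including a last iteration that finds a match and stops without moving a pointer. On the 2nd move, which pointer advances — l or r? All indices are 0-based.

l=0 r=14: -9+39=30 <56, l++
l=1 r=14: -6+39=33 <56, l++

l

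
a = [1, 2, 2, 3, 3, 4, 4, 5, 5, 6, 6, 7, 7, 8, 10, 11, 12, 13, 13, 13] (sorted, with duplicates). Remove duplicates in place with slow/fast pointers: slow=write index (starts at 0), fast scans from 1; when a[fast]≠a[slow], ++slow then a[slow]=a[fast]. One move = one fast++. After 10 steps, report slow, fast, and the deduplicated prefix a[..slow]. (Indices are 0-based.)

(s=0,f=1) a[fast]=2≠a[slow]=1 write a[1]=2 → slow++,fast++
(s=1,f=2) a[fast]=2=a[slow] dup → fast++
(s=1,f=3) a[fast]=3≠a[slow]=2 write a[2]=3 → slow++,fast++
(s=2,f=4) a[fast]=3=a[slow] dup → fast++
(s=2,f=5) a[fast]=4≠a[slow]=3 write a[3]=4 → slow++,fast++
(s=3,f=6) a[fast]=4=a[slow] dup → fast++
(s=3,f=7) a[fast]=5≠a[slow]=4 write a[4]=5 → slow++,fast++
(s=4,f=8) a[fast]=5=a[slow] dup → fast++
(s=4,f=9) a[fast]=6≠a[slow]=5 write a[5]=6 → slow++,fast++
(s=5,f=10) a[fast]=6=a[slow] dup → fast++

slow=5, fast=11, prefix=[1, 2, 3, 4, 5, 6]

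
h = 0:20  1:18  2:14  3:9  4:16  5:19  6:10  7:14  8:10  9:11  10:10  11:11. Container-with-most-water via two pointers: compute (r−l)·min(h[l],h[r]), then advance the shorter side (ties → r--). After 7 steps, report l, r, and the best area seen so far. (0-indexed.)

l=0, r=4, best area=121

[0,11] min(20,11)*11=121 best=121 * → r--
[0,10] min(20,10)*10=100 best=121 → r--
[0,9] min(20,11)*9=99 best=121 → r--
[0,8] min(20,10)*8=80 best=121 → r--
[0,7] min(20,14)*7=98 best=121 → r--
[0,6] min(20,10)*6=60 best=121 → r--
[0,5] min(20,19)*5=95 best=121 → r--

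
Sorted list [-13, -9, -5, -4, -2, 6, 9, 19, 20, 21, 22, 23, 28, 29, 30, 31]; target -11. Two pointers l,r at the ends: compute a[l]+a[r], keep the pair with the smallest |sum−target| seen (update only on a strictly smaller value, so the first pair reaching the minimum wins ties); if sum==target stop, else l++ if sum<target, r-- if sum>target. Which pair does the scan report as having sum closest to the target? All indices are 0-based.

pair (-9, -2) with sum -11 (|Δ|=0)

[0,15] -13+31=18 d=29 * → r--
[0,14] -13+30=17 d=28 * → r--
[0,13] -13+29=16 d=27 * → r--
[0,12] -13+28=15 d=26 * → r--
[0,11] -13+23=10 d=21 * → r--
[0,10] -13+22=9 d=20 * → r--
[0,9] -13+21=8 d=19 * → r--
[0,8] -13+20=7 d=18 * → r--
[0,7] -13+19=6 d=17 * → r--
[0,6] -13+9=-4 d=7 * → r--
[0,5] -13+6=-7 d=4 * → r--
[0,4] -13+-2=-15 d=4 → l++
[1,4] -9+-2=-11 d=0 * → stop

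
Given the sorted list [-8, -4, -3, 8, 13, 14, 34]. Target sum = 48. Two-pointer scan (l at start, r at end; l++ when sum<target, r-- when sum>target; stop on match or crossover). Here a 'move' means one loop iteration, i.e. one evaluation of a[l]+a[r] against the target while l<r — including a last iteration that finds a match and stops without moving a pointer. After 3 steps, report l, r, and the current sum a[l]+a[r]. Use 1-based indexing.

l=4, r=7, sum=42

[1,7] -8+34=26 <48 → l++
[2,7] -4+34=30 <48 → l++
[3,7] -3+34=31 <48 → l++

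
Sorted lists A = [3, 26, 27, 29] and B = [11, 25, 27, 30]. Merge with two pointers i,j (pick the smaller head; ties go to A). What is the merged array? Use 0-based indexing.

[i=0,j=0] A[i]=3<=B[j]=11 take 3 → i++
[i=1,j=0] A[i]=26>B[j]=11 take 11 → j++
[i=1,j=1] A[i]=26>B[j]=25 take 25 → j++
[i=1,j=2] A[i]=26<=B[j]=27 take 26 → i++
[i=2,j=2] A[i]=27<=B[j]=27 take 27 → i++
[i=3,j=2] A[i]=29>B[j]=27 take 27 → j++
[i=3,j=3] A[i]=29<=B[j]=30 take 29 → i++
[i=4,j=3] A done, take B[j]=30 → j++

[3, 11, 25, 26, 27, 27, 29, 30]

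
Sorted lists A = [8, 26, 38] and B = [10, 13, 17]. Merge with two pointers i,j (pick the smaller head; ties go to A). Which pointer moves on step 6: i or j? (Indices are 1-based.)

i

i=1 j=1: A[i]=8<=B[j]=10 take 8, i++
i=2 j=1: A[i]=26>B[j]=10 take 10, j++
i=2 j=2: A[i]=26>B[j]=13 take 13, j++
i=2 j=3: A[i]=26>B[j]=17 take 17, j++
i=2 j=4: B done, take A[i]=26, i++
i=3 j=4: B done, take A[i]=38, i++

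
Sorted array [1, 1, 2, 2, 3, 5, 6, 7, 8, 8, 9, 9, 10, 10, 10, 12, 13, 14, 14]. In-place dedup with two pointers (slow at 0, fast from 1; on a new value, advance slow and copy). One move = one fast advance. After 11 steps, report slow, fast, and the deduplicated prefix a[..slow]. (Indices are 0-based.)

(s=0,f=1) a[fast]=1=a[slow] dup → fast++
(s=0,f=2) a[fast]=2≠a[slow]=1 write a[1]=2 → slow++,fast++
(s=1,f=3) a[fast]=2=a[slow] dup → fast++
(s=1,f=4) a[fast]=3≠a[slow]=2 write a[2]=3 → slow++,fast++
(s=2,f=5) a[fast]=5≠a[slow]=3 write a[3]=5 → slow++,fast++
(s=3,f=6) a[fast]=6≠a[slow]=5 write a[4]=6 → slow++,fast++
(s=4,f=7) a[fast]=7≠a[slow]=6 write a[5]=7 → slow++,fast++
(s=5,f=8) a[fast]=8≠a[slow]=7 write a[6]=8 → slow++,fast++
(s=6,f=9) a[fast]=8=a[slow] dup → fast++
(s=6,f=10) a[fast]=9≠a[slow]=8 write a[7]=9 → slow++,fast++
(s=7,f=11) a[fast]=9=a[slow] dup → fast++

slow=7, fast=12, prefix=[1, 2, 3, 5, 6, 7, 8, 9]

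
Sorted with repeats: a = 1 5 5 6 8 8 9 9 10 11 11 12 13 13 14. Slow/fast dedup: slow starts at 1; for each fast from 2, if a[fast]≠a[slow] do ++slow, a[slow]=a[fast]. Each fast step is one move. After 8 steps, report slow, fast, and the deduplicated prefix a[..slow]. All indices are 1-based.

slow=1 fast=2: a[fast]=5≠a[slow]=1 write a[2]=5, slow++,fast++
slow=2 fast=3: a[fast]=5=a[slow] dup, fast++
slow=2 fast=4: a[fast]=6≠a[slow]=5 write a[3]=6, slow++,fast++
slow=3 fast=5: a[fast]=8≠a[slow]=6 write a[4]=8, slow++,fast++
slow=4 fast=6: a[fast]=8=a[slow] dup, fast++
slow=4 fast=7: a[fast]=9≠a[slow]=8 write a[5]=9, slow++,fast++
slow=5 fast=8: a[fast]=9=a[slow] dup, fast++
slow=5 fast=9: a[fast]=10≠a[slow]=9 write a[6]=10, slow++,fast++

slow=6, fast=10, prefix=[1, 5, 6, 8, 9, 10]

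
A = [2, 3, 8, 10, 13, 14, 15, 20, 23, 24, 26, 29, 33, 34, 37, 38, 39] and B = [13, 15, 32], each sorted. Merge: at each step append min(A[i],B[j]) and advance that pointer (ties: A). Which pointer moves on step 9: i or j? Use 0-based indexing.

j

i=0 j=0: A[i]=2<=B[j]=13 take 2, i++
i=1 j=0: A[i]=3<=B[j]=13 take 3, i++
i=2 j=0: A[i]=8<=B[j]=13 take 8, i++
i=3 j=0: A[i]=10<=B[j]=13 take 10, i++
i=4 j=0: A[i]=13<=B[j]=13 take 13, i++
i=5 j=0: A[i]=14>B[j]=13 take 13, j++
i=5 j=1: A[i]=14<=B[j]=15 take 14, i++
i=6 j=1: A[i]=15<=B[j]=15 take 15, i++
i=7 j=1: A[i]=20>B[j]=15 take 15, j++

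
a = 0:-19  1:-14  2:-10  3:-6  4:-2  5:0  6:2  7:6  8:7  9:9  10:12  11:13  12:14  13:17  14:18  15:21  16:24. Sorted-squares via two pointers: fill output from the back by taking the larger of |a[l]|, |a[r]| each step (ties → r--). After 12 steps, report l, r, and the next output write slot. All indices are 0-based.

[0,16] |-19|<=|24| out[16]=576 → r--
[0,15] |-19|<=|21| out[15]=441 → r--
[0,14] |-19|>|18| out[14]=361 → l++
[1,14] |-14|<=|18| out[13]=324 → r--
[1,13] |-14|<=|17| out[12]=289 → r--
[1,12] |-14|<=|14| out[11]=196 → r--
[1,11] |-14|>|13| out[10]=196 → l++
[2,11] |-10|<=|13| out[9]=169 → r--
[2,10] |-10|<=|12| out[8]=144 → r--
[2,9] |-10|>|9| out[7]=100 → l++
[3,9] |-6|<=|9| out[6]=81 → r--
[3,8] |-6|<=|7| out[5]=49 → r--

l=3, r=7, next write slot=4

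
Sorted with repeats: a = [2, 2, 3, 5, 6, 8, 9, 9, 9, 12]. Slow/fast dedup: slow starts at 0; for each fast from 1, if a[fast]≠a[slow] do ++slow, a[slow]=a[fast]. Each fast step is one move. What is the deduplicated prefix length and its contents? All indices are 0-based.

slow=0 fast=1: a[fast]=2=a[slow] dup, fast++
slow=0 fast=2: a[fast]=3≠a[slow]=2 write a[1]=3, slow++,fast++
slow=1 fast=3: a[fast]=5≠a[slow]=3 write a[2]=5, slow++,fast++
slow=2 fast=4: a[fast]=6≠a[slow]=5 write a[3]=6, slow++,fast++
slow=3 fast=5: a[fast]=8≠a[slow]=6 write a[4]=8, slow++,fast++
slow=4 fast=6: a[fast]=9≠a[slow]=8 write a[5]=9, slow++,fast++
slow=5 fast=7: a[fast]=9=a[slow] dup, fast++
slow=5 fast=8: a[fast]=9=a[slow] dup, fast++
slow=5 fast=9: a[fast]=12≠a[slow]=9 write a[6]=12, slow++,fast++

length 7; prefix = [2, 3, 5, 6, 8, 9, 12]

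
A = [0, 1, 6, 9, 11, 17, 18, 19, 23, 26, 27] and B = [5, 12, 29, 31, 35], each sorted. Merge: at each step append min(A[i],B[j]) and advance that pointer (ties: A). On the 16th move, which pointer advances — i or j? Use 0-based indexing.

[i=0,j=0] A[i]=0<=B[j]=5 take 0 → i++
[i=1,j=0] A[i]=1<=B[j]=5 take 1 → i++
[i=2,j=0] A[i]=6>B[j]=5 take 5 → j++
[i=2,j=1] A[i]=6<=B[j]=12 take 6 → i++
[i=3,j=1] A[i]=9<=B[j]=12 take 9 → i++
[i=4,j=1] A[i]=11<=B[j]=12 take 11 → i++
[i=5,j=1] A[i]=17>B[j]=12 take 12 → j++
[i=5,j=2] A[i]=17<=B[j]=29 take 17 → i++
[i=6,j=2] A[i]=18<=B[j]=29 take 18 → i++
[i=7,j=2] A[i]=19<=B[j]=29 take 19 → i++
[i=8,j=2] A[i]=23<=B[j]=29 take 23 → i++
[i=9,j=2] A[i]=26<=B[j]=29 take 26 → i++
[i=10,j=2] A[i]=27<=B[j]=29 take 27 → i++
[i=11,j=2] A done, take B[j]=29 → j++
[i=11,j=3] A done, take B[j]=31 → j++
[i=11,j=4] A done, take B[j]=35 → j++

j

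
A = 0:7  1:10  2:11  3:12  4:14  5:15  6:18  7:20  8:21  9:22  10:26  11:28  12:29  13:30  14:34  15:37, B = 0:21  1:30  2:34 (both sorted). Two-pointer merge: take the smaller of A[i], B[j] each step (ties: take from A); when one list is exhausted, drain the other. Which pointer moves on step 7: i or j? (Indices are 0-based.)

[i=0,j=0] A[i]=7<=B[j]=21 take 7 → i++
[i=1,j=0] A[i]=10<=B[j]=21 take 10 → i++
[i=2,j=0] A[i]=11<=B[j]=21 take 11 → i++
[i=3,j=0] A[i]=12<=B[j]=21 take 12 → i++
[i=4,j=0] A[i]=14<=B[j]=21 take 14 → i++
[i=5,j=0] A[i]=15<=B[j]=21 take 15 → i++
[i=6,j=0] A[i]=18<=B[j]=21 take 18 → i++

i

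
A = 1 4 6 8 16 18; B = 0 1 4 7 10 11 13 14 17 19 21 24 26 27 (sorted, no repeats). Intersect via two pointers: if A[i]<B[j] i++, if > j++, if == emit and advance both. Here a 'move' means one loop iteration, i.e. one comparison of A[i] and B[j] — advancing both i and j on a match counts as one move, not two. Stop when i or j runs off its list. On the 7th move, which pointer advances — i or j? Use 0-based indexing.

j

i=0 j=0: 1>0, j++
i=0 j=1: 1==1 emit, i++,j++
i=1 j=2: 4==4 emit, i++,j++
i=2 j=3: 6<7, i++
i=3 j=3: 8>7, j++
i=3 j=4: 8<10, i++
i=4 j=4: 16>10, j++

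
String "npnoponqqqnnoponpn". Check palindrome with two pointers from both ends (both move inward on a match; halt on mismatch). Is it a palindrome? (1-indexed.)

not a palindrome (mismatch at 8,11)

[1,18] 'n'=='n' → l++,r--
[2,17] 'p'=='p' → l++,r--
[3,16] 'n'=='n' → l++,r--
[4,15] 'o'=='o' → l++,r--
[5,14] 'p'=='p' → l++,r--
[6,13] 'o'=='o' → l++,r--
[7,12] 'n'=='n' → l++,r--
[8,11] 'q'!='n' → stop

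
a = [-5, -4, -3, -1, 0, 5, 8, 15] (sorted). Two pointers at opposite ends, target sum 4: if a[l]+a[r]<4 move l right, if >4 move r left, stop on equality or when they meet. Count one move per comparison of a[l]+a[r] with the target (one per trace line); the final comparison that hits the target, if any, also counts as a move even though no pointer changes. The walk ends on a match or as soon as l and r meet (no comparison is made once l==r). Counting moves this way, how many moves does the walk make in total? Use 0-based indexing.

[0,7] -5+15=10 >4 → r--
[0,6] -5+8=3 <4 → l++
[1,6] -4+8=4 → found

3 moves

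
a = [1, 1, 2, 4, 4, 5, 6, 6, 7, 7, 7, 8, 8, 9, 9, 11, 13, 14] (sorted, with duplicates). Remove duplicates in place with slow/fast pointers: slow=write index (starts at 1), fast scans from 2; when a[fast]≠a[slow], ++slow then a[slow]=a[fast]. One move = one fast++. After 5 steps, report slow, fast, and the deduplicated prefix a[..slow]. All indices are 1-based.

slow=4, fast=7, prefix=[1, 2, 4, 5]

(s=1,f=2) a[fast]=1=a[slow] dup → fast++
(s=1,f=3) a[fast]=2≠a[slow]=1 write a[2]=2 → slow++,fast++
(s=2,f=4) a[fast]=4≠a[slow]=2 write a[3]=4 → slow++,fast++
(s=3,f=5) a[fast]=4=a[slow] dup → fast++
(s=3,f=6) a[fast]=5≠a[slow]=4 write a[4]=5 → slow++,fast++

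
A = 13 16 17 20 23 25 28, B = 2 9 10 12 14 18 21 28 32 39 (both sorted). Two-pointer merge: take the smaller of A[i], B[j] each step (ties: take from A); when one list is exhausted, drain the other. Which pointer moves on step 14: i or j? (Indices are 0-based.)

[i=0,j=0] A[i]=13>B[j]=2 take 2 → j++
[i=0,j=1] A[i]=13>B[j]=9 take 9 → j++
[i=0,j=2] A[i]=13>B[j]=10 take 10 → j++
[i=0,j=3] A[i]=13>B[j]=12 take 12 → j++
[i=0,j=4] A[i]=13<=B[j]=14 take 13 → i++
[i=1,j=4] A[i]=16>B[j]=14 take 14 → j++
[i=1,j=5] A[i]=16<=B[j]=18 take 16 → i++
[i=2,j=5] A[i]=17<=B[j]=18 take 17 → i++
[i=3,j=5] A[i]=20>B[j]=18 take 18 → j++
[i=3,j=6] A[i]=20<=B[j]=21 take 20 → i++
[i=4,j=6] A[i]=23>B[j]=21 take 21 → j++
[i=4,j=7] A[i]=23<=B[j]=28 take 23 → i++
[i=5,j=7] A[i]=25<=B[j]=28 take 25 → i++
[i=6,j=7] A[i]=28<=B[j]=28 take 28 → i++

i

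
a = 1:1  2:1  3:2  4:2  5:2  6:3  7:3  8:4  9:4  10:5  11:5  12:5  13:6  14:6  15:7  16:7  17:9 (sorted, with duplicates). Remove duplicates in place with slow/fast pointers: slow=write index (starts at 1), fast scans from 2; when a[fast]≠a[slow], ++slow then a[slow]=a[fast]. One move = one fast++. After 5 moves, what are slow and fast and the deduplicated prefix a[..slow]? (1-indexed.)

(s=1,f=2) a[fast]=1=a[slow] dup → fast++
(s=1,f=3) a[fast]=2≠a[slow]=1 write a[2]=2 → slow++,fast++
(s=2,f=4) a[fast]=2=a[slow] dup → fast++
(s=2,f=5) a[fast]=2=a[slow] dup → fast++
(s=2,f=6) a[fast]=3≠a[slow]=2 write a[3]=3 → slow++,fast++

slow=3, fast=7, prefix=[1, 2, 3]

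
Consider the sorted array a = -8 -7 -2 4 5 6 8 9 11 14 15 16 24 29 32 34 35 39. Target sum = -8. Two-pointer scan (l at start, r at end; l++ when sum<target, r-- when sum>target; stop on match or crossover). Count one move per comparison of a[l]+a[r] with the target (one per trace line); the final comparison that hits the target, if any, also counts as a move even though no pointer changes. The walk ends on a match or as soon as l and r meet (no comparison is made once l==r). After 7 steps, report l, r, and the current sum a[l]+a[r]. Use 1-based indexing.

l=1 r=18: -8+39=31 >-8, r--
l=1 r=17: -8+35=27 >-8, r--
l=1 r=16: -8+34=26 >-8, r--
l=1 r=15: -8+32=24 >-8, r--
l=1 r=14: -8+29=21 >-8, r--
l=1 r=13: -8+24=16 >-8, r--
l=1 r=12: -8+16=8 >-8, r--

l=1, r=11, sum=7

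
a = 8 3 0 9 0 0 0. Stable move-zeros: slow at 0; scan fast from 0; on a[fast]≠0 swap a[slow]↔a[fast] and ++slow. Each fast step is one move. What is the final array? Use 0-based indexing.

[8, 3, 9, 0, 0, 0, 0]

(s=0,f=0) a[fast]=8≠0 swap→a[0]=8 → slow++,fast++
(s=1,f=1) a[fast]=3≠0 swap→a[1]=3 → slow++,fast++
(s=2,f=2) a[fast]=0 → fast++
(s=2,f=3) a[fast]=9≠0 swap→a[2]=9 → slow++,fast++
(s=3,f=4) a[fast]=0 → fast++
(s=3,f=5) a[fast]=0 → fast++
(s=3,f=6) a[fast]=0 → fast++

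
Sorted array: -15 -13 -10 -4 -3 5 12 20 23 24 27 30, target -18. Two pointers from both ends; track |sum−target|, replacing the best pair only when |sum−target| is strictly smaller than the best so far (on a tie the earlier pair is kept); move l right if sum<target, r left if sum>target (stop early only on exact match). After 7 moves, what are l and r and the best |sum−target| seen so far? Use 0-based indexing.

[0,11] -15+30=15 d=33 * → r--
[0,10] -15+27=12 d=30 * → r--
[0,9] -15+24=9 d=27 * → r--
[0,8] -15+23=8 d=26 * → r--
[0,7] -15+20=5 d=23 * → r--
[0,6] -15+12=-3 d=15 * → r--
[0,5] -15+5=-10 d=8 * → r--

l=0, r=4, best |Δ|=8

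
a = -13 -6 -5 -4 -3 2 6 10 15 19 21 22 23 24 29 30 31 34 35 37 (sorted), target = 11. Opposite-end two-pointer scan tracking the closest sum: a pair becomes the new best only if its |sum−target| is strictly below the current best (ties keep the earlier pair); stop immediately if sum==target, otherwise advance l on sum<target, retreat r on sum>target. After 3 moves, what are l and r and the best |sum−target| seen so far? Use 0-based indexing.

[0,19] -13+37=24 d=13 * → r--
[0,18] -13+35=22 d=11 * → r--
[0,17] -13+34=21 d=10 * → r--

l=0, r=16, best |Δ|=10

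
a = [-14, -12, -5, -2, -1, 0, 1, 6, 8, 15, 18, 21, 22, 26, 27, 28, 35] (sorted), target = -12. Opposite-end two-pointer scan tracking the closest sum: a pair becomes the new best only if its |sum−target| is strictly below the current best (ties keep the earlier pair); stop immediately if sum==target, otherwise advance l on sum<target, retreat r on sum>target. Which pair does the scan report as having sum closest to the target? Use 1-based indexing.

pair (-12, 0) with sum -12 (|Δ|=0)

[1,17] -14+35=21 d=33 * → r--
[1,16] -14+28=14 d=26 * → r--
[1,15] -14+27=13 d=25 * → r--
[1,14] -14+26=12 d=24 * → r--
[1,13] -14+22=8 d=20 * → r--
[1,12] -14+21=7 d=19 * → r--
[1,11] -14+18=4 d=16 * → r--
[1,10] -14+15=1 d=13 * → r--
[1,9] -14+8=-6 d=6 * → r--
[1,8] -14+6=-8 d=4 * → r--
[1,7] -14+1=-13 d=1 * → l++
[2,7] -12+1=-11 d=1 → r--
[2,6] -12+0=-12 d=0 * → stop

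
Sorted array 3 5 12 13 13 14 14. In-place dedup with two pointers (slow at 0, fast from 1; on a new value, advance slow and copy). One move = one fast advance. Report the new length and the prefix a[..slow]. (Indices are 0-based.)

length 5; prefix = [3, 5, 12, 13, 14]

slow=0 fast=1: a[fast]=5≠a[slow]=3 write a[1]=5, slow++,fast++
slow=1 fast=2: a[fast]=12≠a[slow]=5 write a[2]=12, slow++,fast++
slow=2 fast=3: a[fast]=13≠a[slow]=12 write a[3]=13, slow++,fast++
slow=3 fast=4: a[fast]=13=a[slow] dup, fast++
slow=3 fast=5: a[fast]=14≠a[slow]=13 write a[4]=14, slow++,fast++
slow=4 fast=6: a[fast]=14=a[slow] dup, fast++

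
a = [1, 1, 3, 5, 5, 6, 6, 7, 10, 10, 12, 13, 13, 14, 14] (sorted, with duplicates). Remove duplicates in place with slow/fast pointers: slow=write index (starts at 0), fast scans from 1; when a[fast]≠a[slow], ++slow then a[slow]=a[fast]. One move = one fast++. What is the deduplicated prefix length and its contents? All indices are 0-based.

length 9; prefix = [1, 3, 5, 6, 7, 10, 12, 13, 14]

(s=0,f=1) a[fast]=1=a[slow] dup → fast++
(s=0,f=2) a[fast]=3≠a[slow]=1 write a[1]=3 → slow++,fast++
(s=1,f=3) a[fast]=5≠a[slow]=3 write a[2]=5 → slow++,fast++
(s=2,f=4) a[fast]=5=a[slow] dup → fast++
(s=2,f=5) a[fast]=6≠a[slow]=5 write a[3]=6 → slow++,fast++
(s=3,f=6) a[fast]=6=a[slow] dup → fast++
(s=3,f=7) a[fast]=7≠a[slow]=6 write a[4]=7 → slow++,fast++
(s=4,f=8) a[fast]=10≠a[slow]=7 write a[5]=10 → slow++,fast++
(s=5,f=9) a[fast]=10=a[slow] dup → fast++
(s=5,f=10) a[fast]=12≠a[slow]=10 write a[6]=12 → slow++,fast++
(s=6,f=11) a[fast]=13≠a[slow]=12 write a[7]=13 → slow++,fast++
(s=7,f=12) a[fast]=13=a[slow] dup → fast++
(s=7,f=13) a[fast]=14≠a[slow]=13 write a[8]=14 → slow++,fast++
(s=8,f=14) a[fast]=14=a[slow] dup → fast++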